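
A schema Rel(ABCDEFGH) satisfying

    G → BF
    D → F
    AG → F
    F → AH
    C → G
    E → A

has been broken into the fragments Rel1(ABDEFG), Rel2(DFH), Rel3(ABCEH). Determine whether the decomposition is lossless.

Chase test. Columns are ABCDEFGH; row i has aⱼ where attribute j ∈ Reli, else bᵢⱼ.
Initial tableau (one row per fragment):
  row 1: a1 a2 b13 a4 a5 a6 a7 b18
  row 2: b21 b22 b23 a4 b25 a6 b27 a8
  row 3: a1 a2 a3 b34 a5 b36 b37 a8
Rows 1 and 2 agree on F; apply F→AH and equate their AH entries.
No row becomes fully distinguished — the join is lossy.

No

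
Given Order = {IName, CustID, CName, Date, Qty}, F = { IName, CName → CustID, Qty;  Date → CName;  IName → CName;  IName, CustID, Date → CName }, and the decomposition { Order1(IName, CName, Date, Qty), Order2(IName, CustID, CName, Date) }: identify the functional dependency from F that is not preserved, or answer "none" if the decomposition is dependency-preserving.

none

IName, CName → CustID, Qty: restricted closure across fragments reaches CustID, Qty.
Date → CName lies within Order1.
IName → CName lies within Order1.
IName, CustID, Date → CName lies within Order2.
Every dependency is enforceable on the fragments, so the decomposition is dependency-preserving.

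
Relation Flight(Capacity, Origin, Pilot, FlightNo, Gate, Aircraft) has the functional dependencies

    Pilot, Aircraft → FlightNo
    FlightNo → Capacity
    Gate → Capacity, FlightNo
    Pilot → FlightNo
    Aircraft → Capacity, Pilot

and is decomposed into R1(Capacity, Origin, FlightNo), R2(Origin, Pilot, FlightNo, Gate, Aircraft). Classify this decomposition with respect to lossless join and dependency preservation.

Lossless test: (Origin, FlightNo)⁺ = {Capacity, Origin, FlightNo}, which contains all of one fragment — lossless.
Dependency preservation: Gate → Capacity, FlightNo; Aircraft → Capacity, Pilot are not contained in any single fragment, but the restricted closure of each left-hand side across the fragments still reaches the right-hand side; the remaining FDs each lie inside some fragment. All dependencies are preserved.

lossless and dependency-preserving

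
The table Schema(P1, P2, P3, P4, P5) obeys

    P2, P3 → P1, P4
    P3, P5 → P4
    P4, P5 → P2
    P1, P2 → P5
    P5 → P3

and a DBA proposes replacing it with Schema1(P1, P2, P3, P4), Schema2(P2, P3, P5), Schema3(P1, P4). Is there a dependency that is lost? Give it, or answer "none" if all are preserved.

none

P2, P3 → P1, P4 lies within Schema1.
P3, P5 → P4: restricted closure across fragments reaches P4.
P4, P5 → P2: restricted closure across fragments reaches P2.
P1, P2 → P5: restricted closure across fragments reaches P5.
P5 → P3 lies within Schema2.
Every dependency is enforceable on the fragments, so the decomposition is dependency-preserving.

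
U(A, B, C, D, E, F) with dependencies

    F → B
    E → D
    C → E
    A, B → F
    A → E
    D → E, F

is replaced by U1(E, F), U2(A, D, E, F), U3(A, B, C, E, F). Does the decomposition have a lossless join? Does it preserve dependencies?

lossless and dependency-preserving

Lossless test (chase): Rows 1 and 2 agree on F; apply F→B and equate their B entries. Rows 1 and 3 agree on F; apply F→B and equate their B entries. Rows 1 and 2 agree on E; apply E→D and equate their D entries. Rows 1 and 3 agree on E; apply E→D and equate their D entries. Row 3 is now all distinguished symbols — the join is lossless.
Dependency preservation: every FD's attributes lie within a single fragment, so each can be enforced locally — preserved.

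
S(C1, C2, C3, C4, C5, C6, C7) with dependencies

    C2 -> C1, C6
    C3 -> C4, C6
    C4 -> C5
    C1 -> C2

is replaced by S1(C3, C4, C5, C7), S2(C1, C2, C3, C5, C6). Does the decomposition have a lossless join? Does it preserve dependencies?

lossy but dependency-preserving

Lossless test: (C3, C5)⁺ = {C3, C4, C5, C6}, which is a superkey of neither fragment — lossy.
Dependency preservation: C3 → C4, C6 is not contained in any single fragment, but the restricted closure of its left-hand side across the fragments still reaches the right-hand side; the remaining FDs each lie inside some fragment. All dependencies are preserved.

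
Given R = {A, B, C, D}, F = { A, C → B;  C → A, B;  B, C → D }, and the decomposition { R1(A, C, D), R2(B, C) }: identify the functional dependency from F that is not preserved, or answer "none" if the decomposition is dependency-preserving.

A, C → B: restricted closure across fragments reaches B.
C → A, B: restricted closure across fragments reaches A, B.
B, C → D: restricted closure across fragments reaches D.
Every dependency is enforceable on the fragments, so the decomposition is dependency-preserving.

none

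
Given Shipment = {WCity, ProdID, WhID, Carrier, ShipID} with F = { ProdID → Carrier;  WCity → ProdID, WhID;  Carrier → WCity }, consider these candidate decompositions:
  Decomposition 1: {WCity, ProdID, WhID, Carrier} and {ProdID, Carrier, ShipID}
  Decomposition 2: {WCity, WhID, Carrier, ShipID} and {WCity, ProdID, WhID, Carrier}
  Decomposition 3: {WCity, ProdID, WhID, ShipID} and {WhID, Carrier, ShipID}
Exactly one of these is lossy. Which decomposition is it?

Decomposition 3

Decomposition 1: common = {ProdID, Carrier}, closure = {WCity, ProdID, WhID, Carrier} → lossless.
Decomposition 2: common = {WCity, WhID, Carrier}, closure = {WCity, ProdID, WhID, Carrier} → lossless.
Decomposition 3: common = {WhID, ShipID}, closure = {WhID, ShipID} → lossy.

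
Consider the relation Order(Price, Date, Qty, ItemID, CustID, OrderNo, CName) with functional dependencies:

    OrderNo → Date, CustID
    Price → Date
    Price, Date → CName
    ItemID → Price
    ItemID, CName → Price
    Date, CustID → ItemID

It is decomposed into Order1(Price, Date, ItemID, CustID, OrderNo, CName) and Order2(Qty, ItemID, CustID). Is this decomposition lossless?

No

Common attributes: Order1 ∩ Order2 = {ItemID, CustID}.
Closure of {ItemID, CustID}: ItemID → Price applies, adding Price; Price → Date applies, adding Date; Price, Date → CName applies, adding CName. So (ItemID, CustID)⁺ = {Price, Date, ItemID, CustID, CName}.
The closure contains neither all of Order1 = {Price, Date, ItemID, CustID, OrderNo, CName} nor all of Order2 = {Qty, ItemID, CustID}, so the common attributes are not a superkey of either fragment. The join is lossy.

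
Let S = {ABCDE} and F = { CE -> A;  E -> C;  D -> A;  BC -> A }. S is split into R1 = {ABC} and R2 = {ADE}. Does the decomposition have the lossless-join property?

No

Common attributes: R1 ∩ R2 = {A}.
No dependency enlarges {A}, so (A)⁺ = {A}.
The closure contains neither all of R1 = {ABC} nor all of R2 = {ADE}, so the common attributes are not a superkey of either fragment. The join is lossy.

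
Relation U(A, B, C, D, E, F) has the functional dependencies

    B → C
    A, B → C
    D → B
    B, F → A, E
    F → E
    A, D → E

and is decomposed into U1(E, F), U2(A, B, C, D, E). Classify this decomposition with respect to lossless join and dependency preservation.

Lossless test: (E)⁺ = {E}, which is a superkey of neither fragment — lossy.
Dependency preservation: the restricted closure of {B, F} across the fragments never reaches {A, E}, so B, F → A, E cannot be enforced without a join — not preserved.

lossy and not dependency-preserving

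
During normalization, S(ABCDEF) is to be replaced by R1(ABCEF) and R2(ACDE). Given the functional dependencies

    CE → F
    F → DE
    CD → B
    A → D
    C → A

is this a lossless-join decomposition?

Common attributes: R1 ∩ R2 = {ACE}.
Closure of {ACE}: CE → F applies, adding F; F → DE applies, adding D; CD → B applies, adding B. So (ACE)⁺ = {ABCDEF}.
This closure contains every attribute of R1, so R1 ∩ R2 → R1. The join is lossless.

Yes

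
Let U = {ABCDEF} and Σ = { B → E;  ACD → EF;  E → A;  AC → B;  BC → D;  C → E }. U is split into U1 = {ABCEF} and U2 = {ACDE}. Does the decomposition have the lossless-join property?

Common attributes: U1 ∩ U2 = {ACE}.
Closure of {ACE}: AC → B applies, adding B; BC → D applies, adding D; ACD → EF applies, adding F. So (ACE)⁺ = {ABCDEF}.
This closure contains every attribute of U1, so U1 ∩ U2 → U1. The join is lossless.

Yes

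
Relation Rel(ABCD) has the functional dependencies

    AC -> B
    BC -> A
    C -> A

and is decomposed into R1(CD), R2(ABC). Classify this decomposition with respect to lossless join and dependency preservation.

lossless and dependency-preserving

Lossless test: (C)⁺ = {ABC}, which contains all of one fragment — lossless.
Dependency preservation: every FD's attributes lie within a single fragment, so each can be enforced locally — preserved.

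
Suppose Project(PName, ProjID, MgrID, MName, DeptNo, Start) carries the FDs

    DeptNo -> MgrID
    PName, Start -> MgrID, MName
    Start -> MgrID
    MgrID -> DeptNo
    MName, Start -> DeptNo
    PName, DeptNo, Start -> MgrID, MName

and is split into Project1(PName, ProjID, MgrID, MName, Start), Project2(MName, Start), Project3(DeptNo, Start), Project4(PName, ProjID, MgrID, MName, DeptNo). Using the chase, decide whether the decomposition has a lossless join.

Yes

Chase test. Columns are PName, ProjID, MgrID, MName, DeptNo, Start; row i has aⱼ where attribute j ∈ Projecti, else bᵢⱼ.
Initial tableau (one row per fragment):
  row 1: a1 a2 a3 a4 b15 a6
  row 2: b21 b22 b23 a4 b25 a6
  row 3: b31 b32 b33 b34 a5 a6
  row 4: a1 a2 a3 a4 a5 b46
Rows 3 and 4 agree on DeptNo; apply DeptNo→MgrID and equate their MgrID entries.
Rows 1 and 2 agree on Start; apply Start→MgrID and equate their MgrID entries.
Rows 1 and 2 agree on MgrID; apply MgrID→DeptNo and equate their DeptNo entries.
Rows 1 and 3 agree on MgrID; apply MgrID→DeptNo and equate their DeptNo entries.
Row 1 is now all distinguished symbols — the join is lossless.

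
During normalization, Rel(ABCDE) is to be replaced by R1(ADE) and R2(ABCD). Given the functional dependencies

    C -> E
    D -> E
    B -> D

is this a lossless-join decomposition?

Common attributes: R1 ∩ R2 = {AD}.
Closure of {AD}: D → E applies, adding E. So (AD)⁺ = {ADE}.
This closure contains every attribute of R1, so R1 ∩ R2 → R1. The join is lossless.

Yes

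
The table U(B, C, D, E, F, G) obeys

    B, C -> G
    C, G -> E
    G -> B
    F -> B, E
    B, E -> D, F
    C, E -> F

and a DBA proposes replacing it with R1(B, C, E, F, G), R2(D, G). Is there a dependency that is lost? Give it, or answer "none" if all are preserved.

B, E -> D, F

Check B, E → D, F: no single fragment contains all of {B, D, E, F}, and the restricted closure of {B, E} across the fragments never reaches {D, F}.
B, C → G is preserved.
C, G → E is preserved.
G → B is preserved.
F → B, E is preserved.
C, E → F is preserved.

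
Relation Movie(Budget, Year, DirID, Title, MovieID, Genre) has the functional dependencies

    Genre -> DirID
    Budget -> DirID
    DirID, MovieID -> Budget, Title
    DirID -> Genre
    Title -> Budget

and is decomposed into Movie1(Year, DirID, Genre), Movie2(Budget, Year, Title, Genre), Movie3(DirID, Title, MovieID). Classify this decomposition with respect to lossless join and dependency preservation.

lossy but dependency-preserving

Lossless test (chase): Rows 1 and 2 agree on Genre; apply Genre→DirID and equate their DirID entries. Rows 1 and 3 agree on DirID; apply DirID→Genre and equate their Genre entries. Rows 2 and 3 agree on Title; apply Title→Budget and equate their Budget entries. No row becomes fully distinguished — the join is lossy.
Dependency preservation: Budget → DirID; DirID, MovieID → Budget, Title are not contained in any single fragment, but the restricted closure of each left-hand side across the fragments still reaches the right-hand side; the remaining FDs each lie inside some fragment. All dependencies are preserved.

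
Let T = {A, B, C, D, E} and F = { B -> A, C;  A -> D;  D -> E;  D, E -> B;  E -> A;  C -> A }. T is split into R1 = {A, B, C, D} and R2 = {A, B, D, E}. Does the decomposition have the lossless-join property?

Common attributes: R1 ∩ R2 = {A, B, D}.
Closure of {A, B, D}: B → A, C applies, adding C; D → E applies, adding E. So (A, B, D)⁺ = {A, B, C, D, E}.
This closure contains every attribute of R1, so R1 ∩ R2 → R1. The join is lossless.

Yes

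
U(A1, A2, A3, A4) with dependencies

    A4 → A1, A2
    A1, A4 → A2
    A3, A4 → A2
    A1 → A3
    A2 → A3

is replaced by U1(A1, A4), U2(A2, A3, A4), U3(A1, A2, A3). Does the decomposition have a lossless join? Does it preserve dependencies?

lossless and dependency-preserving

Lossless test (chase): Rows 1 and 2 agree on A4; apply A4→A1, A2 and equate their A1, A2 entries. Rows 1 and 2 agree on A1; apply A1→A3 and equate their A3 entries. Row 1 is now all distinguished symbols — the join is lossless.
Dependency preservation: A4 → A1, A2; A1, A4 → A2 are not contained in any single fragment, but the restricted closure of each left-hand side across the fragments still reaches the right-hand side; the remaining FDs each lie inside some fragment. All dependencies are preserved.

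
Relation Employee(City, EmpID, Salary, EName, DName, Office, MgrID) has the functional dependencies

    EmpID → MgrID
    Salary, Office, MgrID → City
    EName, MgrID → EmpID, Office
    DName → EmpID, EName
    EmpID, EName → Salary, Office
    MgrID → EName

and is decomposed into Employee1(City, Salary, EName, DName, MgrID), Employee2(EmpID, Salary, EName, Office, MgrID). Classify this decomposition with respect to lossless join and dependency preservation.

lossless and dependency-preserving

Lossless test: (Salary, EName, MgrID)⁺ = {City, EmpID, Salary, EName, Office, MgrID}, which contains all of one fragment — lossless.
Dependency preservation: Salary, Office, MgrID → City; DName → EmpID, EName are not contained in any single fragment, but the restricted closure of each left-hand side across the fragments still reaches the right-hand side; the remaining FDs each lie inside some fragment. All dependencies are preserved.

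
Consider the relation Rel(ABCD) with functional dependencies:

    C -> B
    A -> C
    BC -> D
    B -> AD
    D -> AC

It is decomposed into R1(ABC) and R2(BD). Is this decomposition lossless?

Yes

Common attributes: R1 ∩ R2 = {B}.
Closure of {B}: B → AD applies, adding AD; D → AC applies, adding C. So (B)⁺ = {ABCD}.
This closure contains every attribute of R1, so R1 ∩ R2 → R1. The join is lossless.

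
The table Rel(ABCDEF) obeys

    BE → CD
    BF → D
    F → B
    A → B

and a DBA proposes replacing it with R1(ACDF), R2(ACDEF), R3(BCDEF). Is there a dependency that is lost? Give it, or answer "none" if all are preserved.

A → B

Check A → B: no single fragment contains all of {AB}, and the restricted closure of {A} across the fragments never reaches {B}.
BE → CD is preserved.
BF → D is preserved.
F → B is preserved.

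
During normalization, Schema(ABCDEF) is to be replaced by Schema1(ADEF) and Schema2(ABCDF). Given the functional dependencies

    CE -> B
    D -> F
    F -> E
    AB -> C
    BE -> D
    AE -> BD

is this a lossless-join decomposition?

Common attributes: Schema1 ∩ Schema2 = {ADF}.
Closure of {ADF}: F → E applies, adding E; AE → BD applies, adding B; AB → C applies, adding C. So (ADF)⁺ = {ABCDEF}.
This closure contains every attribute of Schema1, so Schema1 ∩ Schema2 → Schema1. The join is lossless.

Yes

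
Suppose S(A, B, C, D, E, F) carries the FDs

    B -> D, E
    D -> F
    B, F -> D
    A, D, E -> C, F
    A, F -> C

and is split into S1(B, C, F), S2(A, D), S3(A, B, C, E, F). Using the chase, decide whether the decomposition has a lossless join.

Chase test. Columns are A, B, C, D, E, F; row i has aⱼ where attribute j ∈ Si, else bᵢⱼ.
Initial tableau (one row per fragment):
  row 1: b11 a2 a3 b14 b15 a6
  row 2: a1 b22 b23 a4 b25 b26
  row 3: a1 a2 a3 b34 a5 a6
Rows 1 and 3 agree on B; apply B→D, E and equate their D, E entries.
No row becomes fully distinguished — the join is lossy.

No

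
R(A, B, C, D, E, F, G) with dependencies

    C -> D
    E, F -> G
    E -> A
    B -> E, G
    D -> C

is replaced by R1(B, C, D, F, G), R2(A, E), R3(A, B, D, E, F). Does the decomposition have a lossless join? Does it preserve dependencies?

lossless but not dependency-preserving

Lossless test (chase): Rows 1 and 3 agree on B; apply B→E, G and equate their E, G entries. Rows 1 and 3 agree on D; apply D→C and equate their C entries. Rows 1 and 2 agree on E; apply E→A and equate their A entries. Row 1 is now all distinguished symbols — the join is lossless.
Dependency preservation: the restricted closure of {E, F} across the fragments never reaches {G}, so E, F → G cannot be enforced without a join — not preserved.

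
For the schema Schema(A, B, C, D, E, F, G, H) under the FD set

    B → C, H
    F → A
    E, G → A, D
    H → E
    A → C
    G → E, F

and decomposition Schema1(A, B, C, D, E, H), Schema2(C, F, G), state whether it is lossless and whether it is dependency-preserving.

lossy and not dependency-preserving

Lossless test: (C)⁺ = {C}, which is a superkey of neither fragment — lossy.
Dependency preservation: the restricted closure of {F} across the fragments never reaches {A}, so F → A cannot be enforced without a join — not preserved.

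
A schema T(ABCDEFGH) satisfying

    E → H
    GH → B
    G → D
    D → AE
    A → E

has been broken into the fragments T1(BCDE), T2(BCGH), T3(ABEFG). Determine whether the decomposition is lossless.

No

Chase test. Columns are ABCDEFGH; row i has aⱼ where attribute j ∈ Ti, else bᵢⱼ.
Initial tableau (one row per fragment):
  row 1: b11 a2 a3 a4 a5 b16 b17 b18
  row 2: b21 a2 a3 b24 b25 b26 a7 a8
  row 3: a1 a2 b33 b34 a5 a6 a7 b38
Rows 1 and 3 agree on E; apply E→H and equate their H entries.
Rows 2 and 3 agree on G; apply G→D and equate their D entries.
Rows 2 and 3 agree on D; apply D→AE and equate their AE entries.
Rows 1 and 2 agree on E; apply E→H and equate their H entries.
No row becomes fully distinguished — the join is lossy.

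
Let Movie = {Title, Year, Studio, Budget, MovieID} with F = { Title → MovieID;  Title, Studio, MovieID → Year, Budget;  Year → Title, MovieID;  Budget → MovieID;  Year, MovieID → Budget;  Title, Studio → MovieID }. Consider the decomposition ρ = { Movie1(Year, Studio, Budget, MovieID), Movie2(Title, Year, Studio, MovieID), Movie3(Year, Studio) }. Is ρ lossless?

Yes

Chase test. Columns are Title, Year, Studio, Budget, MovieID; row i has aⱼ where attribute j ∈ Moviei, else bᵢⱼ.
Initial tableau (one row per fragment):
  row 1: b11 a2 a3 a4 a5
  row 2: a1 a2 a3 b24 a5
  row 3: b31 a2 a3 b34 b35
Rows 1 and 2 agree on Year; apply Year→Title, MovieID and equate their Title, MovieID entries.
Rows 1 and 3 agree on Year; apply Year→Title, MovieID and equate their Title, MovieID entries.
Rows 1 and 2 agree on Year, MovieID; apply Year, MovieID→Budget and equate their Budget entries.
Rows 1 and 3 agree on Year, MovieID; apply Year, MovieID→Budget and equate their Budget entries.
Row 1 is now all distinguished symbols — the join is lossless.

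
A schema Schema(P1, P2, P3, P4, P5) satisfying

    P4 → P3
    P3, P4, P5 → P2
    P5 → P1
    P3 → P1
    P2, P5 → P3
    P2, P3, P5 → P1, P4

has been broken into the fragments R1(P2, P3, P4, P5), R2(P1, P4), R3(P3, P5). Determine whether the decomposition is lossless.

Chase test. Columns are P1, P2, P3, P4, P5; row i has aⱼ where attribute j ∈ Ri, else bᵢⱼ.
Initial tableau (one row per fragment):
  row 1: b11 a2 a3 a4 a5
  row 2: a1 b22 b23 a4 b25
  row 3: b31 b32 a3 b34 a5
Rows 1 and 2 agree on P4; apply P4→P3 and equate their P3 entries.
Rows 1 and 3 agree on P5; apply P5→P1 and equate their P1 entries.
Rows 1 and 2 agree on P3; apply P3→P1 and equate their P1 entries.
Row 1 is now all distinguished symbols — the join is lossless.

Yes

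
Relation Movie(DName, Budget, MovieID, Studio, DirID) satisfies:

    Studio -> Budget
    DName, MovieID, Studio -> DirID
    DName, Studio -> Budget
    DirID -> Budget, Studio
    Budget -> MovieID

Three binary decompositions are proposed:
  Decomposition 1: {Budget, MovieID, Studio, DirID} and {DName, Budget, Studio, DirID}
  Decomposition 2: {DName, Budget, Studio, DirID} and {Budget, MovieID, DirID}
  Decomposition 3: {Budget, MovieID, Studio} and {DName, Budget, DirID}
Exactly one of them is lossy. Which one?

Decomposition 1: common = {Budget, Studio, DirID}, closure = {Budget, MovieID, Studio, DirID} → lossless.
Decomposition 2: common = {Budget, DirID}, closure = {Budget, MovieID, Studio, DirID} → lossless.
Decomposition 3: common = {Budget}, closure = {Budget, MovieID} → lossy.

Decomposition 3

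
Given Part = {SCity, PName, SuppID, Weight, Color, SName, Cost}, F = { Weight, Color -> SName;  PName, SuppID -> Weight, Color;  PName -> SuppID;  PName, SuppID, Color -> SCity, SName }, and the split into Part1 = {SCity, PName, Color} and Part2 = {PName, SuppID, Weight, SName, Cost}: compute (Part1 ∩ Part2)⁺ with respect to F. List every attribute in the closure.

SCity, PName, SuppID, Weight, Color, SName

Part1 ∩ Part2 = {PName}.
PName → SuppID applies, adding SuppID
PName, SuppID → Weight, Color applies, adding Weight, Color
PName, SuppID, Color → SCity, SName applies, adding SCity, SName
Closure: {SCity, PName, SuppID, Weight, Color, SName}.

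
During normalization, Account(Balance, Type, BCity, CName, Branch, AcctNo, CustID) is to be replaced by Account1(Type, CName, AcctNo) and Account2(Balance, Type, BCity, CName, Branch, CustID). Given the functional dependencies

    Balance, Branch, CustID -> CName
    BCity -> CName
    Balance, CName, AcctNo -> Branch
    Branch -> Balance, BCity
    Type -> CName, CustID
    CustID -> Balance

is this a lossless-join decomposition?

No

Common attributes: Account1 ∩ Account2 = {Type, CName}.
Closure of {Type, CName}: Type → CName, CustID applies, adding CustID; CustID → Balance applies, adding Balance. So (Type, CName)⁺ = {Balance, Type, CName, CustID}.
The closure contains neither all of Account1 = {Type, CName, AcctNo} nor all of Account2 = {Balance, Type, BCity, CName, Branch, CustID}, so the common attributes are not a superkey of either fragment. The join is lossy.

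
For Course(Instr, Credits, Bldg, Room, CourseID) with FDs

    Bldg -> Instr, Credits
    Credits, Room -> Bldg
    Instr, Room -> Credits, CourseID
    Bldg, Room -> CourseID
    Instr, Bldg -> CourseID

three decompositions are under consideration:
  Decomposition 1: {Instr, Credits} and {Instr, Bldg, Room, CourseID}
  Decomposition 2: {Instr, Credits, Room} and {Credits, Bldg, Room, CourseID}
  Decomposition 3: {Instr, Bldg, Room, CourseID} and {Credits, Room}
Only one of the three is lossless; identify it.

Decomposition 2

Decomposition 1: common = {Instr}, closure = {Instr} → lossy.
Decomposition 2: common = {Credits, Room}, closure = {Instr, Credits, Bldg, Room, CourseID} → lossless.
Decomposition 3: common = {Room}, closure = {Room} → lossy.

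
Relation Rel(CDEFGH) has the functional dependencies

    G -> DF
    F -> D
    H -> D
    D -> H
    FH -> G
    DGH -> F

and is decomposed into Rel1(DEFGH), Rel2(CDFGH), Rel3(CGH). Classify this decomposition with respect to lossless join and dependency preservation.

lossy but dependency-preserving

Lossless test (chase): Rows 1 and 3 agree on G; apply G→DF and equate their DF entries. No row becomes fully distinguished — the join is lossy.
Dependency preservation: every FD's attributes lie within a single fragment, so each can be enforced locally — preserved.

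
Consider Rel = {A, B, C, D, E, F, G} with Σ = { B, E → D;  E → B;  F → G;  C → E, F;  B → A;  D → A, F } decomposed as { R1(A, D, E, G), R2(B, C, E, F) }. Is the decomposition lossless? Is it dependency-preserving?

lossless but not dependency-preserving

Lossless test: (E)⁺ = {A, B, D, E, F, G}, which contains all of one fragment — lossless.
Dependency preservation: the restricted closure of {F} across the fragments never reaches {G}, so F → G cannot be enforced without a join — not preserved.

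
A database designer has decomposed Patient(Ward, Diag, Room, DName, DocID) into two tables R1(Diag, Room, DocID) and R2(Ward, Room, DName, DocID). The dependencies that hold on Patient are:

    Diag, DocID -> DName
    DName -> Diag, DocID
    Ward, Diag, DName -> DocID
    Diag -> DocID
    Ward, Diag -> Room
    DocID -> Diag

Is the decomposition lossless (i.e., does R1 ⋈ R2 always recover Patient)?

Yes

Common attributes: R1 ∩ R2 = {Room, DocID}.
Closure of {Room, DocID}: DocID → Diag applies, adding Diag; Diag, DocID → DName applies, adding DName. So (Room, DocID)⁺ = {Diag, Room, DName, DocID}.
This closure contains every attribute of R1, so R1 ∩ R2 → R1. The join is lossless.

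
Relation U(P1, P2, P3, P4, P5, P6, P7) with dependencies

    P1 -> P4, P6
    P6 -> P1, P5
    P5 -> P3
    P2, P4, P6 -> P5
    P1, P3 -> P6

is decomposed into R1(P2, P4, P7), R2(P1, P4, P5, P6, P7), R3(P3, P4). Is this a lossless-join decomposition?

No

Chase test. Columns are P1, P2, P3, P4, P5, P6, P7; row i has aⱼ where attribute j ∈ Ri, else bᵢⱼ.
Initial tableau (one row per fragment):
  row 1: b11 a2 b13 a4 b15 b16 a7
  row 2: a1 b22 b23 a4 a5 a6 a7
  row 3: b31 b32 a3 a4 b35 b36 b37
No row becomes fully distinguished — the join is lossy.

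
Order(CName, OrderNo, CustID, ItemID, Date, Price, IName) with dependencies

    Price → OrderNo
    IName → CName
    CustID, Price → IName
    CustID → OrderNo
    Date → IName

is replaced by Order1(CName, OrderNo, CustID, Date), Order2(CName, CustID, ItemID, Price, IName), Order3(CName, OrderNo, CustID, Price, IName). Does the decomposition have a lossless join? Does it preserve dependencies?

Lossless test (chase): Rows 2 and 3 agree on Price; apply Price→OrderNo and equate their OrderNo entries. No row becomes fully distinguished — the join is lossy.
Dependency preservation: the restricted closure of {Date} across the fragments never reaches {IName}, so Date → IName cannot be enforced without a join — not preserved.

lossy and not dependency-preserving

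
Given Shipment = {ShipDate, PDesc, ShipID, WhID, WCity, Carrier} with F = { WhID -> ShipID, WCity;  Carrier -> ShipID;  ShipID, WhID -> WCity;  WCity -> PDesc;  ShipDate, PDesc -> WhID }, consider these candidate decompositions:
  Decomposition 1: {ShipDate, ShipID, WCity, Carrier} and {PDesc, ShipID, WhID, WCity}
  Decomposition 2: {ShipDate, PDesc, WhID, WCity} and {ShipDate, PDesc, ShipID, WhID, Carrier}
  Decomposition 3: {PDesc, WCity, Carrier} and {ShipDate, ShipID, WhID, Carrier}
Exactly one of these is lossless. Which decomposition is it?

Decomposition 2

Decomposition 1: common = {ShipID, WCity}, closure = {PDesc, ShipID, WCity} → lossy.
Decomposition 2: common = {ShipDate, PDesc, WhID}, closure = {ShipDate, PDesc, ShipID, WhID, WCity} → lossless.
Decomposition 3: common = {Carrier}, closure = {ShipID, Carrier} → lossy.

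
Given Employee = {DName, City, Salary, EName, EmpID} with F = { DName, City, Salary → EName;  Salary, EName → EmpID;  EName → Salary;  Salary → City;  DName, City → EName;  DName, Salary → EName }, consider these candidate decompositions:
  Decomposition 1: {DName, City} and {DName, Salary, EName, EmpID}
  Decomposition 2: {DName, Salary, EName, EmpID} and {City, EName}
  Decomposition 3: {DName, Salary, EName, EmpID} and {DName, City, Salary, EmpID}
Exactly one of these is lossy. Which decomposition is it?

Decomposition 1: common = {DName}, closure = {DName} → lossy.
Decomposition 2: common = {EName}, closure = {City, Salary, EName, EmpID} → lossless.
Decomposition 3: common = {DName, Salary, EmpID}, closure = {DName, City, Salary, EName, EmpID} → lossless.

Decomposition 1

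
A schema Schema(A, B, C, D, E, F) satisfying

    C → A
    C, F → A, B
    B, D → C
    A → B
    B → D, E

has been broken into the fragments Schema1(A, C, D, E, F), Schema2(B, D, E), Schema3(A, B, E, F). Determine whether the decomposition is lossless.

Yes

Chase test. Columns are A, B, C, D, E, F; row i has aⱼ where attribute j ∈ Schemai, else bᵢⱼ.
Initial tableau (one row per fragment):
  row 1: a1 b12 a3 a4 a5 a6
  row 2: b21 a2 b23 a4 a5 b26
  row 3: a1 a2 b33 b34 a5 a6
Rows 1 and 3 agree on A; apply A→B and equate their B entries.
Rows 1 and 3 agree on B; apply B→D, E and equate their D, E entries.
Rows 1 and 2 agree on B, D; apply B, D→C and equate their C entries.
Rows 1 and 3 agree on B, D; apply B, D→C and equate their C entries.
Rows 1 and 2 agree on C; apply C→A and equate their A entries.
Row 1 is now all distinguished symbols — the join is lossless.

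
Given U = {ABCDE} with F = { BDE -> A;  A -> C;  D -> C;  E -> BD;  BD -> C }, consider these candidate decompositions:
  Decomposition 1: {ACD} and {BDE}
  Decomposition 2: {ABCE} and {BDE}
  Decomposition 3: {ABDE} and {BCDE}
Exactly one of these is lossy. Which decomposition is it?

Decomposition 1

Decomposition 1: common = {D}, closure = {CD} → lossy.
Decomposition 2: common = {BE}, closure = {ABCDE} → lossless.
Decomposition 3: common = {BDE}, closure = {ABCDE} → lossless.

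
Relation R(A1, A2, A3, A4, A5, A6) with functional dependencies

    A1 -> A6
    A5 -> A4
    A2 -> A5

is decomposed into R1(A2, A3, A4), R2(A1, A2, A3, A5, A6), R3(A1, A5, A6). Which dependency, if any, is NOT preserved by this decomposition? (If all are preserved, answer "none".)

Check A5 → A4: no single fragment contains all of {A4, A5}, and the restricted closure of {A5} across the fragments never reaches {A4}.
A1 → A6 is preserved.
A2 → A5 is preserved.

A5 -> A4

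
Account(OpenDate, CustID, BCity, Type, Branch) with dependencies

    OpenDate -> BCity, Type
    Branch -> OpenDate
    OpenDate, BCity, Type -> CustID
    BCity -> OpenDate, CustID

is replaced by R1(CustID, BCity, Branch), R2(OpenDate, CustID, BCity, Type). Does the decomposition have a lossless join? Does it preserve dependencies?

Lossless test: (CustID, BCity)⁺ = {OpenDate, CustID, BCity, Type}, which contains all of one fragment — lossless.
Dependency preservation: Branch → OpenDate is not contained in any single fragment, but the restricted closure of its left-hand side across the fragments still reaches the right-hand side; the remaining FDs each lie inside some fragment. All dependencies are preserved.

lossless and dependency-preserving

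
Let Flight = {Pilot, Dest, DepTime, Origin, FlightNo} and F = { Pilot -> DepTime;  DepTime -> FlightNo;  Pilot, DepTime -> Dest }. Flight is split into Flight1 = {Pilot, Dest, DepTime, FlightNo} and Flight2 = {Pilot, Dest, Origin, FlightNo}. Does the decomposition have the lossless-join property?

Yes

Common attributes: Flight1 ∩ Flight2 = {Pilot, Dest, FlightNo}.
Closure of {Pilot, Dest, FlightNo}: Pilot → DepTime applies, adding DepTime. So (Pilot, Dest, FlightNo)⁺ = {Pilot, Dest, DepTime, FlightNo}.
This closure contains every attribute of Flight1, so Flight1 ∩ Flight2 → Flight1. The join is lossless.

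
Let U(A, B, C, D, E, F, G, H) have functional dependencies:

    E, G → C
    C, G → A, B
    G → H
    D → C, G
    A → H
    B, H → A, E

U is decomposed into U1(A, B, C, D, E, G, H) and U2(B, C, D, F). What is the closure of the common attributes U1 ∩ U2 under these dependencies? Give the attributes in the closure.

U1 ∩ U2 = {B, C, D}.
D → C, G applies, adding G
C, G → A, B applies, adding A
G → H applies, adding H
B, H → A, E applies, adding E
Closure: {A, B, C, D, E, G, H}.

A, B, C, D, E, G, H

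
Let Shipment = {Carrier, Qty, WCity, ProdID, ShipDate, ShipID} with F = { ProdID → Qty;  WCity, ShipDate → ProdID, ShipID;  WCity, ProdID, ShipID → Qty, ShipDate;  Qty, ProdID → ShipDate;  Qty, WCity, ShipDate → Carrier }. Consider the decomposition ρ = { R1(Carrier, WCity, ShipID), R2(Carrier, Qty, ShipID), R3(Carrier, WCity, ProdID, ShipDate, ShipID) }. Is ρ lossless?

No

Chase test. Columns are Carrier, Qty, WCity, ProdID, ShipDate, ShipID; row i has aⱼ where attribute j ∈ Ri, else bᵢⱼ.
Initial tableau (one row per fragment):
  row 1: a1 b12 a3 b14 b15 a6
  row 2: a1 a2 b23 b24 b25 a6
  row 3: a1 b32 a3 a4 a5 a6
No row becomes fully distinguished — the join is lossy.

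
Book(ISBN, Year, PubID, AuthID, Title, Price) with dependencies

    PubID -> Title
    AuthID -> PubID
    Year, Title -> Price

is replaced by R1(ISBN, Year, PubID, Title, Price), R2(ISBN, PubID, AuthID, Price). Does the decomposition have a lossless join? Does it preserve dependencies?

lossy but dependency-preserving

Lossless test: (ISBN, PubID, Price)⁺ = {ISBN, PubID, Title, Price}, which is a superkey of neither fragment — lossy.
Dependency preservation: every FD's attributes lie within a single fragment, so each can be enforced locally — preserved.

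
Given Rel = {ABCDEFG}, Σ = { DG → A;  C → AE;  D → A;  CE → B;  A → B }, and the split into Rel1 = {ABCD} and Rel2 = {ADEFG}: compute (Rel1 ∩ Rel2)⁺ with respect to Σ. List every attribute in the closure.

ABD

Rel1 ∩ Rel2 = {AD}.
A → B applies, adding B
Closure: {ABD}.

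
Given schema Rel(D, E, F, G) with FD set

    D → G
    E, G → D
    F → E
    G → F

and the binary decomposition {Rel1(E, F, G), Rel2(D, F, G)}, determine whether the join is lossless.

Common attributes: Rel1 ∩ Rel2 = {F, G}.
Closure of {F, G}: F → E applies, adding E; E, G → D applies, adding D. So (F, G)⁺ = {D, E, F, G}.
This closure contains every attribute of Rel1, so Rel1 ∩ Rel2 → Rel1. The join is lossless.

Yes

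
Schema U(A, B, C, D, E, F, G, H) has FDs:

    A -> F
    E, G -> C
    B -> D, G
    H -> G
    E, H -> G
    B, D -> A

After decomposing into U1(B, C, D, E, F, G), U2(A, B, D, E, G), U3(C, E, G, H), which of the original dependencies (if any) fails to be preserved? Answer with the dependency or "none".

A -> F

Check A → F: no single fragment contains all of {A, F}, and the restricted closure of {A} across the fragments never reaches {F}.
E, G → C is preserved.
B → D, G is preserved.
H → G is preserved.
E, H → G is preserved.
B, D → A is preserved.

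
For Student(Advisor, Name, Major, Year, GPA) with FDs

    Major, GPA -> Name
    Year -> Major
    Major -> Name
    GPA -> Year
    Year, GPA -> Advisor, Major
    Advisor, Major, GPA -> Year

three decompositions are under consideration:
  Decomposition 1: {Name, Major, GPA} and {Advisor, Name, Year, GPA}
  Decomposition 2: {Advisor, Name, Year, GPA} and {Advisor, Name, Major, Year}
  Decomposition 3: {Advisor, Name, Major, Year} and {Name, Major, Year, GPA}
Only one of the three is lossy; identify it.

Decomposition 1: common = {Name, GPA}, closure = {Advisor, Name, Major, Year, GPA} → lossless.
Decomposition 2: common = {Advisor, Name, Year}, closure = {Advisor, Name, Major, Year} → lossless.
Decomposition 3: common = {Name, Major, Year}, closure = {Name, Major, Year} → lossy.

Decomposition 3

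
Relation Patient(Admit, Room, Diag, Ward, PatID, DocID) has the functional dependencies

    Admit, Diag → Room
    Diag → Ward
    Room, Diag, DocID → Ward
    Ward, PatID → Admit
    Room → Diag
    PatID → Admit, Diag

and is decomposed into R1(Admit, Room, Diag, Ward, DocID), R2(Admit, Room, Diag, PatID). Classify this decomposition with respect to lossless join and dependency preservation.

lossy but dependency-preserving

Lossless test: (Admit, Room, Diag)⁺ = {Admit, Room, Diag, Ward}, which is a superkey of neither fragment — lossy.
Dependency preservation: Ward, PatID → Admit is not contained in any single fragment, but the restricted closure of its left-hand side across the fragments still reaches the right-hand side; the remaining FDs each lie inside some fragment. All dependencies are preserved.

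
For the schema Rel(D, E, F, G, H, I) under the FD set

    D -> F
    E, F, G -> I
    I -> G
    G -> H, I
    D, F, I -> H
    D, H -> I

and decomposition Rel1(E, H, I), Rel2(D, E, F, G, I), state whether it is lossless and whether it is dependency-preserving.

Lossless test: (E, I)⁺ = {E, G, H, I}, which contains all of one fragment — lossless.
Dependency preservation: the restricted closure of {D, H} across the fragments never reaches {I}, so D, H → I cannot be enforced without a join — not preserved.

lossless but not dependency-preserving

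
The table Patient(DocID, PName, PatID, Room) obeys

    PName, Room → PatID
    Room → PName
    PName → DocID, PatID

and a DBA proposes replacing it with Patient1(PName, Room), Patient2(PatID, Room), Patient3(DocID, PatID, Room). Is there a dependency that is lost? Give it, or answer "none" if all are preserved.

PName → DocID, PatID

Check PName → DocID, PatID: no single fragment contains all of {DocID, PName, PatID}, and the restricted closure of {PName} across the fragments never reaches {DocID, PatID}.
PName, Room → PatID is preserved.
Room → PName is preserved.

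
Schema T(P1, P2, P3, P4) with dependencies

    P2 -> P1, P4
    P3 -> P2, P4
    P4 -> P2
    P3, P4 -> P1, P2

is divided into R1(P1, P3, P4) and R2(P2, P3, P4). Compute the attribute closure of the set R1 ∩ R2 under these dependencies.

R1 ∩ R2 = {P3, P4}.
P3 → P2, P4 applies, adding P2
P3, P4 → P1, P2 applies, adding P1
Closure: {P1, P2, P3, P4}.

P1, P2, P3, P4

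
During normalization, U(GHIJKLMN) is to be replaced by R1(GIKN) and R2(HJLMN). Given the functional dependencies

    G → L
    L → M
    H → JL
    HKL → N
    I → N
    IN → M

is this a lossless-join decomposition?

Common attributes: R1 ∩ R2 = {N}.
No dependency enlarges {N}, so (N)⁺ = {N}.
The closure contains neither all of R1 = {GIKN} nor all of R2 = {HJLMN}, so the common attributes are not a superkey of either fragment. The join is lossy.

No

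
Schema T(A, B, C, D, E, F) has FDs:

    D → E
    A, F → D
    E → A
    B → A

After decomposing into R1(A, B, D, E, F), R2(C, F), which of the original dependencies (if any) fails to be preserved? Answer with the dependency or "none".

none

D → E lies within R1.
A, F → D lies within R1.
E → A lies within R1.
B → A lies within R1.
Every dependency is enforceable on the fragments, so the decomposition is dependency-preserving.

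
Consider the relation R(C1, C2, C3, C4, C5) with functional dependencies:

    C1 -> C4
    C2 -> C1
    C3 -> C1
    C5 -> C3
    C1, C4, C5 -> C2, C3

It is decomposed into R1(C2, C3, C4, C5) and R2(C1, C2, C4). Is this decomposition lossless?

Common attributes: R1 ∩ R2 = {C2, C4}.
Closure of {C2, C4}: C2 → C1 applies, adding C1. So (C2, C4)⁺ = {C1, C2, C4}.
This closure contains every attribute of R2, so R1 ∩ R2 → R2. The join is lossless.

Yes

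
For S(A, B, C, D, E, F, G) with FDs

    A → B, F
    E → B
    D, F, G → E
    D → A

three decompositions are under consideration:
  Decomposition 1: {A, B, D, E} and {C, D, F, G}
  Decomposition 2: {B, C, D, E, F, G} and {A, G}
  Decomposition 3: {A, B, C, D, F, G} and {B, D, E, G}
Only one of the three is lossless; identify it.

Decomposition 1: common = {D}, closure = {A, B, D, F} → lossy.
Decomposition 2: common = {G}, closure = {G} → lossy.
Decomposition 3: common = {B, D, G}, closure = {A, B, D, E, F, G} → lossless.

Decomposition 3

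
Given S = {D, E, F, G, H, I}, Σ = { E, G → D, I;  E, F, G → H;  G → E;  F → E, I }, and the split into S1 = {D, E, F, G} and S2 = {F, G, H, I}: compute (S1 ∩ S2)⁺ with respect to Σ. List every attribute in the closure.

S1 ∩ S2 = {F, G}.
G → E applies, adding E
F → E, I applies, adding I
E, G → D, I applies, adding D
E, F, G → H applies, adding H
Closure: {D, E, F, G, H, I}.

D, E, F, G, H, I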